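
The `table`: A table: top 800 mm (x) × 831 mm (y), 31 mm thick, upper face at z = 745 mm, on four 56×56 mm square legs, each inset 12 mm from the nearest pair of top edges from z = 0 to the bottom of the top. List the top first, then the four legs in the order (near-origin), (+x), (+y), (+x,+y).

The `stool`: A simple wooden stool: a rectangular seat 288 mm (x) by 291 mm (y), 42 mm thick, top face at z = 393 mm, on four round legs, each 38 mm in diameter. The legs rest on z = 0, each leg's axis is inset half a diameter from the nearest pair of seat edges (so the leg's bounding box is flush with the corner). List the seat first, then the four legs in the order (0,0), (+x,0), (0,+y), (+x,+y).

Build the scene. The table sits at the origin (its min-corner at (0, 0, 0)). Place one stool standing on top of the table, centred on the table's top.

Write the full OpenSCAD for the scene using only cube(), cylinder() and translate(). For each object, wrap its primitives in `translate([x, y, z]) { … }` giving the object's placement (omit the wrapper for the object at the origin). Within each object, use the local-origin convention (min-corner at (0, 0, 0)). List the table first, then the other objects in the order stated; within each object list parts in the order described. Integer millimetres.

translate([0, 0, 714]) cube([800, 831, 31]);
translate([12, 12, 0]) cube([56, 56, 714]);
translate([732, 12, 0]) cube([56, 56, 714]);
translate([12, 763, 0]) cube([56, 56, 714]);
translate([732, 763, 0]) cube([56, 56, 714]);
translate([256, 270, 745]) {
  translate([0, 0, 351]) cube([288, 291, 42]);
  translate([19, 19, 0]) cylinder(h = 351, r = 19);
  translate([269, 19, 0]) cylinder(h = 351, r = 19);
  translate([19, 272, 0]) cylinder(h = 351, r = 19);
  translate([269, 272, 0]) cylinder(h = 351, r = 19);
}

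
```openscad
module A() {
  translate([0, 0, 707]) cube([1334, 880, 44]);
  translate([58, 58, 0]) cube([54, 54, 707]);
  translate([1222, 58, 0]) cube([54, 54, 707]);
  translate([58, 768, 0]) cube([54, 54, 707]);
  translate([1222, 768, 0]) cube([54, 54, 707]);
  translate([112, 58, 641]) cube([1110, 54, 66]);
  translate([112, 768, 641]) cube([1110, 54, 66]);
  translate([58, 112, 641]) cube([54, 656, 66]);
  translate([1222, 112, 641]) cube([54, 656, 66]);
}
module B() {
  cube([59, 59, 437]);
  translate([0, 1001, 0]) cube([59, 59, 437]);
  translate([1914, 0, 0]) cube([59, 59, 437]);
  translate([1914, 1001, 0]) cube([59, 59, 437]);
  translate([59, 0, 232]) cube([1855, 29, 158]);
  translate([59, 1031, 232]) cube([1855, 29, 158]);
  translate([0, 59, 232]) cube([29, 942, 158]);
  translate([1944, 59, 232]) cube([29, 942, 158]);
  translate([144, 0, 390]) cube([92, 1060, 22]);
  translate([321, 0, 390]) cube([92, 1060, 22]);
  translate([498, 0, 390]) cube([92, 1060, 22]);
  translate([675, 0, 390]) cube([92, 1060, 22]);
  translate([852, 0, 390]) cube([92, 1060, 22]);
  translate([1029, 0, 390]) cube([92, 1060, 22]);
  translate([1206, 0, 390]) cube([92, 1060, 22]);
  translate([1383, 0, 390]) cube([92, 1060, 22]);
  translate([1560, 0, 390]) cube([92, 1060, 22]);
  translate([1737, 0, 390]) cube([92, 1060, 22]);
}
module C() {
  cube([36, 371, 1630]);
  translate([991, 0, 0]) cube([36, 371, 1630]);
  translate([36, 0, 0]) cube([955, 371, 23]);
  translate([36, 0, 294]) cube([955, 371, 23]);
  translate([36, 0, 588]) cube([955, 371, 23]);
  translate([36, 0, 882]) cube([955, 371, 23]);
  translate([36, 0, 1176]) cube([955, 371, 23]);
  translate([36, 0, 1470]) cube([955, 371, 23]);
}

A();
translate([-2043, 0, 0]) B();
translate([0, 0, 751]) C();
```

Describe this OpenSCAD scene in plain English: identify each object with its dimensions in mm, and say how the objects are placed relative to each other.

A is a table: top 1334 mm (x) × 880 mm (y), 44 mm thick, upper face at z = 751 mm, on four 54×54 mm square legs, each inset 58 mm from the nearest pair of top edges, running from z = 0 to the bottom of the top. Four apron rails, 54 mm thick and 66 mm tall, run between adjacent legs with their top edges flush with the underside of the top and their outer faces flush with the legs' outer faces.

B is a bed frame 1973 mm long (x) by 1060 mm wide (y). Four 59×59 mm corner posts, 437 mm tall, at the corners of the footprint. Four rails of 29 mm thickness and 158 mm height run between adjacent posts with their undersides at z = 232 mm, their outer faces flush with the outside of the frame (the two x-running rails run between the posts' inner faces; the two y-running rails run between the posts' inner faces). 10 slats, each 92 mm wide (x) and 22 mm thick, lie across the top of the two x-running rails, running the full 1060 mm width of the frame in y; the slats are evenly spaced along x between the inner faces of the end posts with equal gaps (rounded down to the nearest mm) at the −x end and between each pair — any rounding remainder accumulates at the +x end.

C is a bookshelf 1027 mm wide overall, 371 mm deep and 1630 mm tall. The two sides are 36 mm thick vertical panels. 6 horizontal shelves of 23 mm thickness span between the inner faces of the sides; the lowest shelf sits on the floor and shelves are stacked with a clear vertical gap of 271 mm between each pair.

The bed frame is on the floor beside the table on its −x side. The bookshelf is on top of the table.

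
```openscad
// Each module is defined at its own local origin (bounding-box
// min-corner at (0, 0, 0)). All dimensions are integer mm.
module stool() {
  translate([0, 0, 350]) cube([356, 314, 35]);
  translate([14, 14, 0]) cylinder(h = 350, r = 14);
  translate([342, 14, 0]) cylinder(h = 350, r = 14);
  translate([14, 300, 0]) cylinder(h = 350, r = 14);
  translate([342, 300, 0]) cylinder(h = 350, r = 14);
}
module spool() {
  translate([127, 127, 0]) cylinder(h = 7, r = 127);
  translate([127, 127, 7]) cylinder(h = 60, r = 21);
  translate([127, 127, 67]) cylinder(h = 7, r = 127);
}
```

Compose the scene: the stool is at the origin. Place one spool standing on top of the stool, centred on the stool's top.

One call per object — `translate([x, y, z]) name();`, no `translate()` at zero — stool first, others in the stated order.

stool();
translate([51, 30, 385]) spool();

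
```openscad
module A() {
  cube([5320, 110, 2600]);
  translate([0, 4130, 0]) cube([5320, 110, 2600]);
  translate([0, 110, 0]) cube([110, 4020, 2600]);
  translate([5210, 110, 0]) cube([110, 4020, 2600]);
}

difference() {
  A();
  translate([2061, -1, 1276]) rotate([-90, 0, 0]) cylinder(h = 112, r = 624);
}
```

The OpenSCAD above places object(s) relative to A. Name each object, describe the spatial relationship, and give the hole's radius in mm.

The subtracted cylinder has r = 624 mm.

A is a house frame. The house frame has a circular hole through its front wall. The hole's radius is 624 mm.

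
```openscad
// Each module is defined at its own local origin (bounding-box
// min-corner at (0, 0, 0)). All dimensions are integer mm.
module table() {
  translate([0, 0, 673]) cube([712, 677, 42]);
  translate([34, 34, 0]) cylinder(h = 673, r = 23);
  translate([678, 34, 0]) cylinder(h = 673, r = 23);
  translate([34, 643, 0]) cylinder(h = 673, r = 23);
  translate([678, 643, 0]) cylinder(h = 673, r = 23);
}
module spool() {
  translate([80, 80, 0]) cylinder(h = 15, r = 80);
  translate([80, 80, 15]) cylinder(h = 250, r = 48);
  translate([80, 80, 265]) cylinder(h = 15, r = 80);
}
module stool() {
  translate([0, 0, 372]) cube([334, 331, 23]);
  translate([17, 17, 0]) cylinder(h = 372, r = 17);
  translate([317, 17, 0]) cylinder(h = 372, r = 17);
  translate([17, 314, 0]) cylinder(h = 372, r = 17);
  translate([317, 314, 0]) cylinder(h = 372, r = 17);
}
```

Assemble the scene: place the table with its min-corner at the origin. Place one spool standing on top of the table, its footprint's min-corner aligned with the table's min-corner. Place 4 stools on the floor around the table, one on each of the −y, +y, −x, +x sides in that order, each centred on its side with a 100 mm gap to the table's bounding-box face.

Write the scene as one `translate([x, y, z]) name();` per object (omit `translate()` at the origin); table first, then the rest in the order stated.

table();
translate([0, 0, 715]) spool();
translate([189, -431, 0]) stool();
translate([189, 777, 0]) stool();
translate([-434, 173, 0]) stool();
translate([812, 173, 0]) stool();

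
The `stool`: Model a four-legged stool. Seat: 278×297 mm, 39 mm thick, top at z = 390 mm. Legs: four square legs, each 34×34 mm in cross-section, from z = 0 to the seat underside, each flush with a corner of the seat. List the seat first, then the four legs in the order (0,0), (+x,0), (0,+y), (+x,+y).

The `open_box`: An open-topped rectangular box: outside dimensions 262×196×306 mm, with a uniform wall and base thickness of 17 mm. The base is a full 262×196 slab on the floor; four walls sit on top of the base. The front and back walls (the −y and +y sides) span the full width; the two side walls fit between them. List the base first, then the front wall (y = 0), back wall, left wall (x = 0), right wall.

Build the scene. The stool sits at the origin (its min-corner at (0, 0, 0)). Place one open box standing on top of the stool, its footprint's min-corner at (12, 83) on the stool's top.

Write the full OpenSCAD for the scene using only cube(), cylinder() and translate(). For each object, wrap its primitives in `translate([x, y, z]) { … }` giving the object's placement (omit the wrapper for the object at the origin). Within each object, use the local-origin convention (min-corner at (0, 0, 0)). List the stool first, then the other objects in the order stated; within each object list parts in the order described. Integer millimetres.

translate([0, 0, 351]) cube([278, 297, 39]);
cube([34, 34, 351]);
translate([244, 0, 0]) cube([34, 34, 351]);
translate([0, 263, 0]) cube([34, 34, 351]);
translate([244, 263, 0]) cube([34, 34, 351]);
translate([12, 83, 390]) {
  cube([262, 196, 17]);
  translate([0, 0, 17]) cube([262, 17, 289]);
  translate([0, 179, 17]) cube([262, 17, 289]);
  translate([0, 17, 17]) cube([17, 162, 289]);
  translate([245, 17, 17]) cube([17, 162, 289]);
}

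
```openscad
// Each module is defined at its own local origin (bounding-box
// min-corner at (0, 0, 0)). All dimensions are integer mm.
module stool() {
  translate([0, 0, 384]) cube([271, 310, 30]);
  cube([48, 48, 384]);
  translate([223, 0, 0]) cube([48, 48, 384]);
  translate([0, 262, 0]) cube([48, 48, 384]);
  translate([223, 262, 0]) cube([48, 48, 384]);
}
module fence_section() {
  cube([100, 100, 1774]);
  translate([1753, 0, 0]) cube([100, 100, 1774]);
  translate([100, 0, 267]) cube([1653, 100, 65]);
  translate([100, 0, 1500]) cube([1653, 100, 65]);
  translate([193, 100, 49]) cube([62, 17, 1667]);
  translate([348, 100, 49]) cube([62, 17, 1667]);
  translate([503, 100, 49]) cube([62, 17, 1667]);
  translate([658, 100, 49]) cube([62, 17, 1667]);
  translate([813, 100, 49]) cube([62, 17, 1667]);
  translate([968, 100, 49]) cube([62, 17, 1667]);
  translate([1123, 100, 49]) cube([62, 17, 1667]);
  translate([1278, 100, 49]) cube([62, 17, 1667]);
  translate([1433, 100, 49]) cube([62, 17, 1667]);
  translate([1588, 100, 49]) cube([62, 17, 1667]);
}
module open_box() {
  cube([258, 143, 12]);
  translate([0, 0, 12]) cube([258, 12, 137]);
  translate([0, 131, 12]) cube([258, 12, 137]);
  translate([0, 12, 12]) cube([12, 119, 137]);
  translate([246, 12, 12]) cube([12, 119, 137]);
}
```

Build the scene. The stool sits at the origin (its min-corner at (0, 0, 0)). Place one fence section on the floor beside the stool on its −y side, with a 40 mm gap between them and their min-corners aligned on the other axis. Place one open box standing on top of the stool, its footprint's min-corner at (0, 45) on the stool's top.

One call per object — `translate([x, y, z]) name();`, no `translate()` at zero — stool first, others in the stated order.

stool();
translate([0, -157, 0]) fence_section();
translate([0, 45, 414]) open_box();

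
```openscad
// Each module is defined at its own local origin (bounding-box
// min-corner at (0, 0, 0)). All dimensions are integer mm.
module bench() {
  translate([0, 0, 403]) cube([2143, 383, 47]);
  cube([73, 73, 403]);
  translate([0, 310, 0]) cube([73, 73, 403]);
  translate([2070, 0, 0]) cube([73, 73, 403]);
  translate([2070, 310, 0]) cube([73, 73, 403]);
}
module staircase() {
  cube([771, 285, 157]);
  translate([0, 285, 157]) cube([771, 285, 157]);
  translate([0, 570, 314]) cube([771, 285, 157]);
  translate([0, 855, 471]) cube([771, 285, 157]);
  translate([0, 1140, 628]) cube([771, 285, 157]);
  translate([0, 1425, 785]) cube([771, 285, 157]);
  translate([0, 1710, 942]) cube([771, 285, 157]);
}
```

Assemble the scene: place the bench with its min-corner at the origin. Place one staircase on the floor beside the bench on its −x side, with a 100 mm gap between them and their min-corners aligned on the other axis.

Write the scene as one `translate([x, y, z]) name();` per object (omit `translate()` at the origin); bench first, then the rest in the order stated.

bench();
translate([-871, 0, 0]) staircase();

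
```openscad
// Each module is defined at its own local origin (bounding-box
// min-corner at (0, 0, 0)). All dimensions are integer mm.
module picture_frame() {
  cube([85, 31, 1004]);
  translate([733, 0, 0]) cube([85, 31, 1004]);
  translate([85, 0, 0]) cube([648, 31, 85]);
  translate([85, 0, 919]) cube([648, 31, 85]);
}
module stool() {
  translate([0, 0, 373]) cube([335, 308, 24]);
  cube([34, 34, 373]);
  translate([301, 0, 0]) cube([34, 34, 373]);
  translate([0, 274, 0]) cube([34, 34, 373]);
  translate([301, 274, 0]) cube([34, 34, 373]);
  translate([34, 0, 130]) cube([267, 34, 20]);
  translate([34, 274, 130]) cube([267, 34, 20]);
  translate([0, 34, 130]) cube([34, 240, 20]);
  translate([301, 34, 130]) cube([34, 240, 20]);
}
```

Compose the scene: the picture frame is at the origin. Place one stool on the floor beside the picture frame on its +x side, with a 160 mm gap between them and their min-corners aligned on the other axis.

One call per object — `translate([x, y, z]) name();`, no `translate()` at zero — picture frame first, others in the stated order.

picture_frame();
translate([978, 0, 0]) stool();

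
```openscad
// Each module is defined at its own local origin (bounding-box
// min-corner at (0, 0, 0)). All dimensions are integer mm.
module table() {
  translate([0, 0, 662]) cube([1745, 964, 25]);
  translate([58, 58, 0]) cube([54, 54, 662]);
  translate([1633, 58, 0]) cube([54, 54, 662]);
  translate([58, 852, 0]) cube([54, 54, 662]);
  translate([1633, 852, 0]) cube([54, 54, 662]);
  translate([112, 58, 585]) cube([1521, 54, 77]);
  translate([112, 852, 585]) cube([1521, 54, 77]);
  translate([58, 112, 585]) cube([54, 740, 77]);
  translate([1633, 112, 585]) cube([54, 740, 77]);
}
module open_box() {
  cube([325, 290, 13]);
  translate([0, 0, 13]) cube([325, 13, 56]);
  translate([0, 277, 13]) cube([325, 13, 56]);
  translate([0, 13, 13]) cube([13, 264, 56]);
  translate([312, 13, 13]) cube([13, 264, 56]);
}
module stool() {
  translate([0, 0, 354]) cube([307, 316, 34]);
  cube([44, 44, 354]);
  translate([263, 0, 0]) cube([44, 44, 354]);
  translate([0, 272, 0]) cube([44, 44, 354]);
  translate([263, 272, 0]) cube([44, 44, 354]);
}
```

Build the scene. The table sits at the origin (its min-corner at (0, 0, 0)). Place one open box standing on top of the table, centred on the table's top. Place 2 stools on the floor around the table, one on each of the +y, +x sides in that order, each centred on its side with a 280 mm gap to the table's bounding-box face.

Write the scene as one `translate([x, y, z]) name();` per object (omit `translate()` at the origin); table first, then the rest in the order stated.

table();
translate([710, 337, 687]) open_box();
translate([719, 1244, 0]) stool();
translate([2025, 324, 0]) stool();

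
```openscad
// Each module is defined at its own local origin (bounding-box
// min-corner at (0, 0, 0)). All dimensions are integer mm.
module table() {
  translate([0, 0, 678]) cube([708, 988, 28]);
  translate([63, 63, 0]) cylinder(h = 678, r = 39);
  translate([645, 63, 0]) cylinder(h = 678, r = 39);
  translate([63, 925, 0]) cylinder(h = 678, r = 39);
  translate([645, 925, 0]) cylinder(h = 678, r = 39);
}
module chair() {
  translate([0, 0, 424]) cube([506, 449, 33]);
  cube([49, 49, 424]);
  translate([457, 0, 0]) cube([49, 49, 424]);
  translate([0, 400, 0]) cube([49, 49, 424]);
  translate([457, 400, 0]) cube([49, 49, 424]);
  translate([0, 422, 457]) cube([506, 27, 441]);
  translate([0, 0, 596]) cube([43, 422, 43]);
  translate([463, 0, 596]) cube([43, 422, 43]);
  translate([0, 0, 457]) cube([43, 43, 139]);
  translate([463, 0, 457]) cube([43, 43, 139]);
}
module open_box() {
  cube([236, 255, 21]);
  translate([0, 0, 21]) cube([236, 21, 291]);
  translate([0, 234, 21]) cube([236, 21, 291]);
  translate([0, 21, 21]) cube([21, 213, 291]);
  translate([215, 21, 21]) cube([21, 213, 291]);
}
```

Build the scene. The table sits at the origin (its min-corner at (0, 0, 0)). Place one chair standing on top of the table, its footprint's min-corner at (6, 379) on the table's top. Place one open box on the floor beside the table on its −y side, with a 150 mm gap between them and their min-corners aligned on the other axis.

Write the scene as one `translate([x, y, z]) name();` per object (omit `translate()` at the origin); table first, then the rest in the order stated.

table();
translate([6, 379, 706]) chair();
translate([0, -405, 0]) open_box();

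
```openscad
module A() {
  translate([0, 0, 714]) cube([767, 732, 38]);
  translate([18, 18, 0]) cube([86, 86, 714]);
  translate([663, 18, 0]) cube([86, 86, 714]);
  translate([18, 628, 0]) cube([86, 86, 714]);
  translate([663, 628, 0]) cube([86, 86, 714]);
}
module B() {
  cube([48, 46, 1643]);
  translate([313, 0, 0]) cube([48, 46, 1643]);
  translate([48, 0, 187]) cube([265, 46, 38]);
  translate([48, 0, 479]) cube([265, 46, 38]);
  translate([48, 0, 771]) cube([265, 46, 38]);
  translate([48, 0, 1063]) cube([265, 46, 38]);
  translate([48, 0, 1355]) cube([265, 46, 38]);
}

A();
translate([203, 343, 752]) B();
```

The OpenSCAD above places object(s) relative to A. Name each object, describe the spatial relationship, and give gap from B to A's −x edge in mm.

The ladder's min-x is at 203; the table's min-x is 0; gap = 203 mm.

A is a table. B is a ladder. The ladder is on top of the table, centred. The gap from the ladder to the table's −x edge is 203 mm.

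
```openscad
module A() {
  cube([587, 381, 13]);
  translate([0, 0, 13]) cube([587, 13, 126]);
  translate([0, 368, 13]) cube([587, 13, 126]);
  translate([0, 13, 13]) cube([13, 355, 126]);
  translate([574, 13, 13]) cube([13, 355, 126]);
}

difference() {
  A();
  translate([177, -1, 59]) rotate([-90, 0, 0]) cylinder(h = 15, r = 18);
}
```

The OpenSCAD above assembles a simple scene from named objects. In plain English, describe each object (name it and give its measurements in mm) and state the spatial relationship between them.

A is an open-topped rectangular box: outside dimensions 587×381×139 mm, with a uniform wall and base thickness of 13 mm. The base is a full 587×381 slab on the floor; four walls sit on top of the base. The front and back walls (the −y and +y sides) span the full width; the two side walls fit between them.

The open box has a circular hole of radius 18 mm through its front wall, centred at (x = 177, z = 59).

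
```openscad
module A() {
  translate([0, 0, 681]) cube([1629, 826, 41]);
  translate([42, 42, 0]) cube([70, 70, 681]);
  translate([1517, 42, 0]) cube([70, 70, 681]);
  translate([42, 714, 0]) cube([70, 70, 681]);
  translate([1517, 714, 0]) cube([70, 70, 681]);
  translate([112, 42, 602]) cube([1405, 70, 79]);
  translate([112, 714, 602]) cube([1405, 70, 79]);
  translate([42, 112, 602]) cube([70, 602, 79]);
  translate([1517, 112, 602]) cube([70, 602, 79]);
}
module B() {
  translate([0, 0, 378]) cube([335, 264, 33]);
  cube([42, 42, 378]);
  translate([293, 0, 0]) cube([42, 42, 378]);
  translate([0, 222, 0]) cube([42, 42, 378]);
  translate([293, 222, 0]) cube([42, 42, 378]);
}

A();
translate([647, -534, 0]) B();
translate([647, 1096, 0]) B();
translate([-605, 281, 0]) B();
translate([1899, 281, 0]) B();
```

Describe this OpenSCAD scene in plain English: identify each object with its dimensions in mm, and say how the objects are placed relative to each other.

A is a rectangular dining table. The top is 1629×826×41 mm with its upper surface at z = 722 mm. It stands on four 70×70 mm square legs, each inset 42 mm from the nearest pair of top edges, running from the floor to the underside of the top. Four apron rails, 70 mm thick and 79 mm tall, run between adjacent legs with their top edges flush with the underside of the top and their outer faces flush with the legs' outer faces.

B is a simple wooden stool: a rectangular seat 335 mm (x) by 264 mm (y), 33 mm thick, top face at z = 411 mm, on four square legs, each 42×42 mm in cross-section. The legs rest on z = 0, each flush with a corner of the seat.

Four stools sit around the table at the −y, +y, −x, +x sides.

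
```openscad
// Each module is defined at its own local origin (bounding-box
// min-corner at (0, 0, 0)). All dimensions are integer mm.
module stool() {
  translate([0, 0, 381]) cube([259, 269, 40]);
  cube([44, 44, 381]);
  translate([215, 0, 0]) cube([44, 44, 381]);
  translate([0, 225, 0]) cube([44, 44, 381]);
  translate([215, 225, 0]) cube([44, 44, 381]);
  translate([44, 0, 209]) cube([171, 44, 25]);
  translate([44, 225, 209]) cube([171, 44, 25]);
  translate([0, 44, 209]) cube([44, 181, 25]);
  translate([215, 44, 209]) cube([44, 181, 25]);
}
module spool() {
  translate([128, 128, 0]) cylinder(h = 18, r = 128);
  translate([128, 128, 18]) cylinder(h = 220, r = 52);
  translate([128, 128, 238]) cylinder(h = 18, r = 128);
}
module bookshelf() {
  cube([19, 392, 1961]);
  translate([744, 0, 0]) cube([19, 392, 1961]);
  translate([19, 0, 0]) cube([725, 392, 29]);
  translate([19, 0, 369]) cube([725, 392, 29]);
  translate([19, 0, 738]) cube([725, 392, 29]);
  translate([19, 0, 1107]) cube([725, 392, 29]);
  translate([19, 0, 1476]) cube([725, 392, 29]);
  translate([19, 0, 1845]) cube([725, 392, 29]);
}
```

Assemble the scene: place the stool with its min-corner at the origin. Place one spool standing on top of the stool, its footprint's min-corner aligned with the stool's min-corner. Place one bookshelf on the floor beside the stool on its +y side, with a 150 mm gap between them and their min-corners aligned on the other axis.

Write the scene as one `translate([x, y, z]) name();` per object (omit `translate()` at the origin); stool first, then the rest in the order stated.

stool();
translate([0, 0, 421]) spool();
translate([0, 419, 0]) bookshelf();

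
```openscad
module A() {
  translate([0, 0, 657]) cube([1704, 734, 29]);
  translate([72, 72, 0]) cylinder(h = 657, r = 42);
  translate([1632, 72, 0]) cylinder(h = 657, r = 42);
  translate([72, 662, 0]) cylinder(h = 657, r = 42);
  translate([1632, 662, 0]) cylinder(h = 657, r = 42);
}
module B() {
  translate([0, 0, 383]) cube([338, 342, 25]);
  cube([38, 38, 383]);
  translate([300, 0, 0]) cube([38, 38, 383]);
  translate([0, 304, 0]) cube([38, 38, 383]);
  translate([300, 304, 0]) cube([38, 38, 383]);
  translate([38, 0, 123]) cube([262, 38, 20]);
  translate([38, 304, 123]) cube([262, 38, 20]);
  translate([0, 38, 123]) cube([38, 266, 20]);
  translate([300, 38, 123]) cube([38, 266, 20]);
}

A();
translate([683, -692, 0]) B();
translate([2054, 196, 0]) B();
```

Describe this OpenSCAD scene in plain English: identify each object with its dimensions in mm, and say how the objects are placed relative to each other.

A is a rectangular dining table. The top is 1704×734×29 mm with its upper surface at z = 686 mm. It stands on four round legs of 84 mm diameter, each leg's bounding box inset 30 mm from the nearest pair of top edges, running from the floor to the underside of the top.

B is a four-legged stool. The seat is a 338×342×25 mm slab whose top surface is at z = 408 mm; four square legs, each 38×38 mm in cross-section, run from the floor (z = 0) to the underside of the seat, each flush with a corner of the seat. Four stretchers, 38 mm wide and 20 mm tall, connect adjacent legs with their undersides at z = 123 mm, each running between the inner faces of the legs it joins and aligned with the legs' outer faces on the other axis.

Two stools sit around the table at the −y, +x sides.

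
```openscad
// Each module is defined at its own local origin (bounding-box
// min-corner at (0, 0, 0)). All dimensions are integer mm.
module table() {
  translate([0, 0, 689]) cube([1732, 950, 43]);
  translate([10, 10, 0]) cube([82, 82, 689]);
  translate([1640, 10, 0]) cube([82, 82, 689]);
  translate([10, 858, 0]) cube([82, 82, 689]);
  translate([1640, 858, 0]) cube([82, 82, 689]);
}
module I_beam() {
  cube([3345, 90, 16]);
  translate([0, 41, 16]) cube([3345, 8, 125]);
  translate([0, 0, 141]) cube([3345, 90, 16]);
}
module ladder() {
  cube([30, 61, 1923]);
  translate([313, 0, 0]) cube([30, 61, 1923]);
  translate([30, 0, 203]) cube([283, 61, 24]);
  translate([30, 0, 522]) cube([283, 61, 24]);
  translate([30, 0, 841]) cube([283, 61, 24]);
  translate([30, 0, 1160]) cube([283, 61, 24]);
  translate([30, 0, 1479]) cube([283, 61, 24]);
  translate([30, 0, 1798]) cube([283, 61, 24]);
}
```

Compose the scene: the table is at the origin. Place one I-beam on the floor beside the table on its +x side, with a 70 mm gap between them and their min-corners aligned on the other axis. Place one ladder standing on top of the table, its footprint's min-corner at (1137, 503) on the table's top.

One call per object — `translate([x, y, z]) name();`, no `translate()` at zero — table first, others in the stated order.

table();
translate([1802, 0, 0]) I_beam();
translate([1137, 503, 732]) ladder();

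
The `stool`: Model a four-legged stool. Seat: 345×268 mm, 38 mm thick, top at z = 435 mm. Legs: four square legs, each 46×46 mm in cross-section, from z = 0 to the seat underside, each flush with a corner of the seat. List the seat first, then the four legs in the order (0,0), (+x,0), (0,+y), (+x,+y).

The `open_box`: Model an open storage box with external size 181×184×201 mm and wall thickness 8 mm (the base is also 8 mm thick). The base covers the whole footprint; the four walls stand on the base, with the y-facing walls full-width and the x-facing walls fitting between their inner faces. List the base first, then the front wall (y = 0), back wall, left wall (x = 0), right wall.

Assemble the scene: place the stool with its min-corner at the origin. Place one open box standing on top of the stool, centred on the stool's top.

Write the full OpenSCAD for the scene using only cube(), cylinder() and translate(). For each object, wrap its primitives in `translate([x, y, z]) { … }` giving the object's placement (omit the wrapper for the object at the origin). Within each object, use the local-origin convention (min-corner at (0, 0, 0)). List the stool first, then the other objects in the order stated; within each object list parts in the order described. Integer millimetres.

translate([0, 0, 397]) cube([345, 268, 38]);
cube([46, 46, 397]);
translate([299, 0, 0]) cube([46, 46, 397]);
translate([0, 222, 0]) cube([46, 46, 397]);
translate([299, 222, 0]) cube([46, 46, 397]);
translate([82, 42, 435]) {
  cube([181, 184, 8]);
  translate([0, 0, 8]) cube([181, 8, 193]);
  translate([0, 176, 8]) cube([181, 8, 193]);
  translate([0, 8, 8]) cube([8, 168, 193]);
  translate([173, 8, 8]) cube([8, 168, 193]);
}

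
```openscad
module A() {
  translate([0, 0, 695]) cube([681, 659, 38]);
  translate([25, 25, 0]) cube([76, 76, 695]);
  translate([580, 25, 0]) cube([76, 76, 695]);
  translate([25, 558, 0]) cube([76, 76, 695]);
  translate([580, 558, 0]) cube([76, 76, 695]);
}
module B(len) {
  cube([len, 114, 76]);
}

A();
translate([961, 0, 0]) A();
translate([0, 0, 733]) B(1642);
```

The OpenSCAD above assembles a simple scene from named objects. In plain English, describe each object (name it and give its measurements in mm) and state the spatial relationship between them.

A is a rectangular dining table. The top is 681×659×38 mm with its upper surface at z = 733 mm. It stands on four 76×76 mm square legs, each inset 25 mm from the nearest pair of top edges, running from the floor to the underside of the top.

B is a rectangular beam 1642 mm long (x), 114 mm deep (y), 76 mm thick (z).

The beam spans the tops of two tables placed 280 mm apart, resting at z = 733 mm.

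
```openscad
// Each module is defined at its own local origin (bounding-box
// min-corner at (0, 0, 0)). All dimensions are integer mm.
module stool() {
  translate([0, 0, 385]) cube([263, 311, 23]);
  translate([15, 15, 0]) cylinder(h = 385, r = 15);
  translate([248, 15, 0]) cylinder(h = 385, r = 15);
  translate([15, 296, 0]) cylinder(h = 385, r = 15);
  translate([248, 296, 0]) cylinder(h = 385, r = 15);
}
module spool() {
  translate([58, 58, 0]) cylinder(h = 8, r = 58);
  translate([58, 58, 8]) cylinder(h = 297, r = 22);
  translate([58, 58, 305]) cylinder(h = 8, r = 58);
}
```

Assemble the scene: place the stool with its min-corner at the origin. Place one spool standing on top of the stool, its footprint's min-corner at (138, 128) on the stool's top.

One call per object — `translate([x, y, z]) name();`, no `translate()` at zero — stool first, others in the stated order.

stool();
translate([138, 128, 408]) spool();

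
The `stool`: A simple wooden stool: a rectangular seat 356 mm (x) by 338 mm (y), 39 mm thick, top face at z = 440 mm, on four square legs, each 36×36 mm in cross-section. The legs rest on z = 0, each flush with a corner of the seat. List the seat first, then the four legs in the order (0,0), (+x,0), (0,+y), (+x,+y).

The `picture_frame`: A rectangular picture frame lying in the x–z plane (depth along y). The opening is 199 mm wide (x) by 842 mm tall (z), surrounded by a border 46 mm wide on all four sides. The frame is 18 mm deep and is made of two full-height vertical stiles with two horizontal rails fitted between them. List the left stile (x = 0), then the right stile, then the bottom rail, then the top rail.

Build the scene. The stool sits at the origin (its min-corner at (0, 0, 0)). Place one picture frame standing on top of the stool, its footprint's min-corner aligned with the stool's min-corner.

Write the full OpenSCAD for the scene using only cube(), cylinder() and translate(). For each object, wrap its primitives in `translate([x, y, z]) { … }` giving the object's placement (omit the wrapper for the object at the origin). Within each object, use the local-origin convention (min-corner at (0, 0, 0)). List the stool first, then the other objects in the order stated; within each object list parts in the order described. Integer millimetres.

translate([0, 0, 401]) cube([356, 338, 39]);
cube([36, 36, 401]);
translate([320, 0, 0]) cube([36, 36, 401]);
translate([0, 302, 0]) cube([36, 36, 401]);
translate([320, 302, 0]) cube([36, 36, 401]);
translate([0, 0, 440]) {
  cube([46, 18, 934]);
  translate([245, 0, 0]) cube([46, 18, 934]);
  translate([46, 0, 0]) cube([199, 18, 46]);
  translate([46, 0, 888]) cube([199, 18, 46]);
}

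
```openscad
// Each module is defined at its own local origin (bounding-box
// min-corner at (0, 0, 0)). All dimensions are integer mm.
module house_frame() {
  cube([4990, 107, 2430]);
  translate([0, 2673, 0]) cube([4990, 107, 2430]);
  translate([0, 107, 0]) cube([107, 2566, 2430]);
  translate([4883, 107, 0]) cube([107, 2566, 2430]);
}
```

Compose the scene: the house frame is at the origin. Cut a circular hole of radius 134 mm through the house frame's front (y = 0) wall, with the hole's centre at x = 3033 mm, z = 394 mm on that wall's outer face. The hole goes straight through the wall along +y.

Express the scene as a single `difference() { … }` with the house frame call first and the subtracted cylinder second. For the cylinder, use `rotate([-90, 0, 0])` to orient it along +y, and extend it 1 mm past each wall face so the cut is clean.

difference() {
  house_frame();
  translate([3033, -1, 394]) rotate([-90, 0, 0]) cylinder(h = 109, r = 134);
}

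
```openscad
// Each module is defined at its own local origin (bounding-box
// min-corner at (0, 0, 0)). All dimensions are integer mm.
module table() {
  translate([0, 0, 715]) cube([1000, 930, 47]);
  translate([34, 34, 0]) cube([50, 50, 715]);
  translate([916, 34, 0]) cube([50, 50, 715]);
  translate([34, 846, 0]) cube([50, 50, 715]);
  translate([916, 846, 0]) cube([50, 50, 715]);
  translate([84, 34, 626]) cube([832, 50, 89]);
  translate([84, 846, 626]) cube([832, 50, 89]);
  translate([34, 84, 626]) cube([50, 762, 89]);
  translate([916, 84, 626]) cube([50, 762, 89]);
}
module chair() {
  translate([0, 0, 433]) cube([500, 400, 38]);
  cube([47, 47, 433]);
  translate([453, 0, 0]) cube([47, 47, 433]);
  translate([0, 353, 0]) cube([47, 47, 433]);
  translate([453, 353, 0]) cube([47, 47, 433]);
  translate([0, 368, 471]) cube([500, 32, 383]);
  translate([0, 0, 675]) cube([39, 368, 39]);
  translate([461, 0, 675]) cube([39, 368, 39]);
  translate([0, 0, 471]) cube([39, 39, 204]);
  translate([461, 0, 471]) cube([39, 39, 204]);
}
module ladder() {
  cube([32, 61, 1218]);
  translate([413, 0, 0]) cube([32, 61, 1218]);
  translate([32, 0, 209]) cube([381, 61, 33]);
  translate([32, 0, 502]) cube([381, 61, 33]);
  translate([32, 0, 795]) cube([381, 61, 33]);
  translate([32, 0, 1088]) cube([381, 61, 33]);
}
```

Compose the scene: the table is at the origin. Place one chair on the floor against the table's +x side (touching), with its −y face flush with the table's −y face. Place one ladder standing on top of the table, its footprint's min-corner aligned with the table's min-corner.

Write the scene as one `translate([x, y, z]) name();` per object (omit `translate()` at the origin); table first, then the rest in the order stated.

table();
translate([1000, 0, 0]) chair();
translate([0, 0, 762]) ladder();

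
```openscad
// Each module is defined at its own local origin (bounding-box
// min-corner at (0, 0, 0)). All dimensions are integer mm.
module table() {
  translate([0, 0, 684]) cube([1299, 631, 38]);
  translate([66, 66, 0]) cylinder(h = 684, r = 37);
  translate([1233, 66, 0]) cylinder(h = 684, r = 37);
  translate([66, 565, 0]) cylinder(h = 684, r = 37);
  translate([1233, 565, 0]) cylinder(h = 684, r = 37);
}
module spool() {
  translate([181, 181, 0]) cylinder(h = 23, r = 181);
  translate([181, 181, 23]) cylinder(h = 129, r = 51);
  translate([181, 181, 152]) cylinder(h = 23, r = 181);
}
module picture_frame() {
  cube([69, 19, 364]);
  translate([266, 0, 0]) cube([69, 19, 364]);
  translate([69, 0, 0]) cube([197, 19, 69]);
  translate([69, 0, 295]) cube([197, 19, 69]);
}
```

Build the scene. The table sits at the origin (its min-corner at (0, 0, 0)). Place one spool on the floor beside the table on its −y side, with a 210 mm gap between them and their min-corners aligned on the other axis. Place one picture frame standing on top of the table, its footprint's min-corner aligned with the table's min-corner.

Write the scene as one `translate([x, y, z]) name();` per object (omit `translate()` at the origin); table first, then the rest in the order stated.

table();
translate([0, -572, 0]) spool();
translate([0, 0, 722]) picture_frame();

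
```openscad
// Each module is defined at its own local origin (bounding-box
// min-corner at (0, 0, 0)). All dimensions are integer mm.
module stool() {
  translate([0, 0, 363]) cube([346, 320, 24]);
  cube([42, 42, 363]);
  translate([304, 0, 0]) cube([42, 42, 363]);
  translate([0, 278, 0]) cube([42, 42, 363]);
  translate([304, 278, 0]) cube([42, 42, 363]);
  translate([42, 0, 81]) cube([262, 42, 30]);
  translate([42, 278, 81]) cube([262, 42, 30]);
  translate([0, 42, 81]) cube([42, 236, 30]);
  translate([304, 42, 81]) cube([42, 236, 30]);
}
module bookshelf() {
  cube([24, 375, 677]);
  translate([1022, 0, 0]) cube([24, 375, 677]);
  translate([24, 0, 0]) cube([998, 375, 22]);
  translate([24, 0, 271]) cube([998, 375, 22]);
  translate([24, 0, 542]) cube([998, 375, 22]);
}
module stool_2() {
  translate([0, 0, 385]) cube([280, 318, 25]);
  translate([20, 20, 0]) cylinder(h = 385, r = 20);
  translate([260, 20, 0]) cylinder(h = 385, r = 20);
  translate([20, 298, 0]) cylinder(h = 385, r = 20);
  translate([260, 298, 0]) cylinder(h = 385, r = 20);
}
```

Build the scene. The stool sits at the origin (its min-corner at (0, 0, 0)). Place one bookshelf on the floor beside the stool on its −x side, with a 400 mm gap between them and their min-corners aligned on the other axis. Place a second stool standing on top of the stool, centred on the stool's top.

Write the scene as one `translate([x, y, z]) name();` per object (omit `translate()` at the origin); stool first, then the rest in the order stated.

stool();
translate([-1446, 0, 0]) bookshelf();
translate([33, 1, 387]) stool_2();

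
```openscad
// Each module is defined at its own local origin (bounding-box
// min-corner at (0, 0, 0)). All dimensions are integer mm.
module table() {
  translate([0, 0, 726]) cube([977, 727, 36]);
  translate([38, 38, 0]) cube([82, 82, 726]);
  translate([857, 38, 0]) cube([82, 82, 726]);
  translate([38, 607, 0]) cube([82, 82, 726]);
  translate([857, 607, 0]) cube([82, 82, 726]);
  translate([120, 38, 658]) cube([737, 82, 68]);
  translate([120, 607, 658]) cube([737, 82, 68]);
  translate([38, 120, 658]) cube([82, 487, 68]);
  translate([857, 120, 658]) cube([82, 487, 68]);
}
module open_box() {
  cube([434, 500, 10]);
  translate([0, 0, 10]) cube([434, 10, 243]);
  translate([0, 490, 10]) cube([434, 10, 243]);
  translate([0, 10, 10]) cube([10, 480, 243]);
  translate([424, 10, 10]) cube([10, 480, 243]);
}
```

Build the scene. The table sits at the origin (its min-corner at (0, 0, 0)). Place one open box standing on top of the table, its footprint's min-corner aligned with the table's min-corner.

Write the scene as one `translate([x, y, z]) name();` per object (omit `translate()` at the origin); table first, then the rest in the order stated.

table();
translate([0, 0, 762]) open_box();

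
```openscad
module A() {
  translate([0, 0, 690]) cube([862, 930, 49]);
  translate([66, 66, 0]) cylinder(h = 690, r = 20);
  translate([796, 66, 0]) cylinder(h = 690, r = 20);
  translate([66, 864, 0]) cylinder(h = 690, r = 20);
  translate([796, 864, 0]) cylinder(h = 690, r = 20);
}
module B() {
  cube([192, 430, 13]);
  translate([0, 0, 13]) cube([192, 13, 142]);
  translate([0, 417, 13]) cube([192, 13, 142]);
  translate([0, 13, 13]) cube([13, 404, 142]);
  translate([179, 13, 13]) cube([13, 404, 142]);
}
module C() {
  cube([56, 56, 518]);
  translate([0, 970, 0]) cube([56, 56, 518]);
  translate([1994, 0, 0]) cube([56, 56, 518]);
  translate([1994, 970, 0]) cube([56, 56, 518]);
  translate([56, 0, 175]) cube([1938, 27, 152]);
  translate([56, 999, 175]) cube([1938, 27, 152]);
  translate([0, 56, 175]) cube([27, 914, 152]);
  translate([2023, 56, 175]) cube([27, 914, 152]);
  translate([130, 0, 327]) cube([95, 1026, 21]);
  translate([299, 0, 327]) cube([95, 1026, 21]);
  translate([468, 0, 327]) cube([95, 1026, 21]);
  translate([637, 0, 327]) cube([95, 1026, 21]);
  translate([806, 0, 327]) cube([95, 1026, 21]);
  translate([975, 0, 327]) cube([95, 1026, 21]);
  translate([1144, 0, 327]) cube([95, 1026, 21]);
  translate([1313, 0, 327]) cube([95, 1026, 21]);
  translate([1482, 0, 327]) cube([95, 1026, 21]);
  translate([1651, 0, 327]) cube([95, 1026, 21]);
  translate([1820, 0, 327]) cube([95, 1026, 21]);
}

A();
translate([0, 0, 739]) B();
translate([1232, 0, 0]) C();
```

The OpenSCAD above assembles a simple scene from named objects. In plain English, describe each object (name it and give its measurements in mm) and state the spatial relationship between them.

A is a rectangular dining table. The top is 862×930×49 mm with its upper surface at z = 739 mm. It stands on four round legs of 40 mm diameter, each leg's bounding box inset 46 mm from the nearest pair of top edges, running from the floor to the underside of the top.

B is an open storage box with external size 192×430×155 mm and wall thickness 13 mm (the base is also 13 mm thick). The base covers the whole footprint; the four walls stand on the base, with the y-facing walls full-width and the x-facing walls fitting between their inner faces.

C is a bed frame 2050 mm long (x) by 1026 mm wide (y). Four 56×56 mm corner posts, 518 mm tall, at the corners of the footprint. Four rails of 27 mm thickness and 152 mm height run between adjacent posts with their undersides at z = 175 mm, their outer faces flush with the outside of the frame (the two x-running rails run between the posts' inner faces; the two y-running rails run between the posts' inner faces). 11 slats, each 95 mm wide (x) and 21 mm thick, lie across the top of the two x-running rails, running the full 1026 mm width of the frame in y; the slats are evenly spaced along x between the inner faces of the end posts with equal gaps (rounded down to the nearest mm) at the −x end and between each pair — any rounding remainder accumulates at the +x end.

The open box is on top of the table. The bed frame is on the floor beside the table on its +x side.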